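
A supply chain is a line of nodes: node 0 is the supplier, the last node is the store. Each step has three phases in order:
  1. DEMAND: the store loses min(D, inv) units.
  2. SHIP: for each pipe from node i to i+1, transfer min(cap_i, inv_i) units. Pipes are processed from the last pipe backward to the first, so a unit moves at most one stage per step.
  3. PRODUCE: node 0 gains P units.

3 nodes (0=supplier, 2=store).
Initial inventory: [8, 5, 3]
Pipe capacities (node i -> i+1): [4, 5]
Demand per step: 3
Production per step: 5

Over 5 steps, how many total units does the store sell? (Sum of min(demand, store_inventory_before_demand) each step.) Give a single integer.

Answer: 15

Derivation:
Step 1: sold=3 (running total=3) -> [9 4 5]
Step 2: sold=3 (running total=6) -> [10 4 6]
Step 3: sold=3 (running total=9) -> [11 4 7]
Step 4: sold=3 (running total=12) -> [12 4 8]
Step 5: sold=3 (running total=15) -> [13 4 9]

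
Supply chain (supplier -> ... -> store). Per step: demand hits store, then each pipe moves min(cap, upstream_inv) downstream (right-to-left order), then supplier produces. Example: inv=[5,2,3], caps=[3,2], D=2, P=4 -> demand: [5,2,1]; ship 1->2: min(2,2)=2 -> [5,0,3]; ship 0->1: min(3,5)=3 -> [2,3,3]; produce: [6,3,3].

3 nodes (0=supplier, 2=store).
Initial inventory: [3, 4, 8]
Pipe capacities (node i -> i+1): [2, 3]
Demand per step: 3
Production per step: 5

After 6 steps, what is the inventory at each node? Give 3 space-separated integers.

Step 1: demand=3,sold=3 ship[1->2]=3 ship[0->1]=2 prod=5 -> inv=[6 3 8]
Step 2: demand=3,sold=3 ship[1->2]=3 ship[0->1]=2 prod=5 -> inv=[9 2 8]
Step 3: demand=3,sold=3 ship[1->2]=2 ship[0->1]=2 prod=5 -> inv=[12 2 7]
Step 4: demand=3,sold=3 ship[1->2]=2 ship[0->1]=2 prod=5 -> inv=[15 2 6]
Step 5: demand=3,sold=3 ship[1->2]=2 ship[0->1]=2 prod=5 -> inv=[18 2 5]
Step 6: demand=3,sold=3 ship[1->2]=2 ship[0->1]=2 prod=5 -> inv=[21 2 4]

21 2 4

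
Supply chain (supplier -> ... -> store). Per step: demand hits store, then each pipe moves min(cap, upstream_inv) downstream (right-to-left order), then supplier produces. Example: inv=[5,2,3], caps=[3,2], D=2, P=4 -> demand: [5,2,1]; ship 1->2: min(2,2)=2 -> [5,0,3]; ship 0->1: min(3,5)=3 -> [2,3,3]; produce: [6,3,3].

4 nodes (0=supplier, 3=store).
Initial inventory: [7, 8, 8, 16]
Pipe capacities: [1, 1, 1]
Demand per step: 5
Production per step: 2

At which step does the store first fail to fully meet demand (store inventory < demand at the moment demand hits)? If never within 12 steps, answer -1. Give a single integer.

Step 1: demand=5,sold=5 ship[2->3]=1 ship[1->2]=1 ship[0->1]=1 prod=2 -> [8 8 8 12]
Step 2: demand=5,sold=5 ship[2->3]=1 ship[1->2]=1 ship[0->1]=1 prod=2 -> [9 8 8 8]
Step 3: demand=5,sold=5 ship[2->3]=1 ship[1->2]=1 ship[0->1]=1 prod=2 -> [10 8 8 4]
Step 4: demand=5,sold=4 ship[2->3]=1 ship[1->2]=1 ship[0->1]=1 prod=2 -> [11 8 8 1]
Step 5: demand=5,sold=1 ship[2->3]=1 ship[1->2]=1 ship[0->1]=1 prod=2 -> [12 8 8 1]
Step 6: demand=5,sold=1 ship[2->3]=1 ship[1->2]=1 ship[0->1]=1 prod=2 -> [13 8 8 1]
Step 7: demand=5,sold=1 ship[2->3]=1 ship[1->2]=1 ship[0->1]=1 prod=2 -> [14 8 8 1]
Step 8: demand=5,sold=1 ship[2->3]=1 ship[1->2]=1 ship[0->1]=1 prod=2 -> [15 8 8 1]
Step 9: demand=5,sold=1 ship[2->3]=1 ship[1->2]=1 ship[0->1]=1 prod=2 -> [16 8 8 1]
Step 10: demand=5,sold=1 ship[2->3]=1 ship[1->2]=1 ship[0->1]=1 prod=2 -> [17 8 8 1]
Step 11: demand=5,sold=1 ship[2->3]=1 ship[1->2]=1 ship[0->1]=1 prod=2 -> [18 8 8 1]
Step 12: demand=5,sold=1 ship[2->3]=1 ship[1->2]=1 ship[0->1]=1 prod=2 -> [19 8 8 1]
First stockout at step 4

4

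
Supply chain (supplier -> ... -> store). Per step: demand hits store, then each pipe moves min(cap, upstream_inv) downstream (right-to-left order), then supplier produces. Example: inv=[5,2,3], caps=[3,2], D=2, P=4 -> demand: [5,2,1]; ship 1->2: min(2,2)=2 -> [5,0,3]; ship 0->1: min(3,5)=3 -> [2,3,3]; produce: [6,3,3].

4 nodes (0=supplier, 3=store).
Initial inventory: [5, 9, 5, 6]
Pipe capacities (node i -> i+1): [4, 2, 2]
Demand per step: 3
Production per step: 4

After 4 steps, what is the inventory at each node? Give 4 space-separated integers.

Step 1: demand=3,sold=3 ship[2->3]=2 ship[1->2]=2 ship[0->1]=4 prod=4 -> inv=[5 11 5 5]
Step 2: demand=3,sold=3 ship[2->3]=2 ship[1->2]=2 ship[0->1]=4 prod=4 -> inv=[5 13 5 4]
Step 3: demand=3,sold=3 ship[2->3]=2 ship[1->2]=2 ship[0->1]=4 prod=4 -> inv=[5 15 5 3]
Step 4: demand=3,sold=3 ship[2->3]=2 ship[1->2]=2 ship[0->1]=4 prod=4 -> inv=[5 17 5 2]

5 17 5 2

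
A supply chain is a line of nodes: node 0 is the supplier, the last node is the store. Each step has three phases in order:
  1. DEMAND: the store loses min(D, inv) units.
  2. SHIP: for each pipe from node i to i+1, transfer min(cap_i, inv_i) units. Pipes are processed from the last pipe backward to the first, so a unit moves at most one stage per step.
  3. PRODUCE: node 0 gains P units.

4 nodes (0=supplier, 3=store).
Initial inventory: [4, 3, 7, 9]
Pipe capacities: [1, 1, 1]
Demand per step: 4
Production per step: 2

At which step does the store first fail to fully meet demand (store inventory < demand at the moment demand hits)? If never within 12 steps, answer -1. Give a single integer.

Step 1: demand=4,sold=4 ship[2->3]=1 ship[1->2]=1 ship[0->1]=1 prod=2 -> [5 3 7 6]
Step 2: demand=4,sold=4 ship[2->3]=1 ship[1->2]=1 ship[0->1]=1 prod=2 -> [6 3 7 3]
Step 3: demand=4,sold=3 ship[2->3]=1 ship[1->2]=1 ship[0->1]=1 prod=2 -> [7 3 7 1]
Step 4: demand=4,sold=1 ship[2->3]=1 ship[1->2]=1 ship[0->1]=1 prod=2 -> [8 3 7 1]
Step 5: demand=4,sold=1 ship[2->3]=1 ship[1->2]=1 ship[0->1]=1 prod=2 -> [9 3 7 1]
Step 6: demand=4,sold=1 ship[2->3]=1 ship[1->2]=1 ship[0->1]=1 prod=2 -> [10 3 7 1]
Step 7: demand=4,sold=1 ship[2->3]=1 ship[1->2]=1 ship[0->1]=1 prod=2 -> [11 3 7 1]
Step 8: demand=4,sold=1 ship[2->3]=1 ship[1->2]=1 ship[0->1]=1 prod=2 -> [12 3 7 1]
Step 9: demand=4,sold=1 ship[2->3]=1 ship[1->2]=1 ship[0->1]=1 prod=2 -> [13 3 7 1]
Step 10: demand=4,sold=1 ship[2->3]=1 ship[1->2]=1 ship[0->1]=1 prod=2 -> [14 3 7 1]
Step 11: demand=4,sold=1 ship[2->3]=1 ship[1->2]=1 ship[0->1]=1 prod=2 -> [15 3 7 1]
Step 12: demand=4,sold=1 ship[2->3]=1 ship[1->2]=1 ship[0->1]=1 prod=2 -> [16 3 7 1]
First stockout at step 3

3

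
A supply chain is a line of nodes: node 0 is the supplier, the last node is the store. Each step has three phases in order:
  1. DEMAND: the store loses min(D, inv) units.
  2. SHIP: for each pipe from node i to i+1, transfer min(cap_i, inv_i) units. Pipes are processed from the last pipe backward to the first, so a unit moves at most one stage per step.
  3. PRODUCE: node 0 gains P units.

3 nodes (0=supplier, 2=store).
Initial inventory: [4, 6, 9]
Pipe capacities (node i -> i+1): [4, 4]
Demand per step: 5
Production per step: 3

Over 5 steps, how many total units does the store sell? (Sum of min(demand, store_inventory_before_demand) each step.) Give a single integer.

Answer: 25

Derivation:
Step 1: sold=5 (running total=5) -> [3 6 8]
Step 2: sold=5 (running total=10) -> [3 5 7]
Step 3: sold=5 (running total=15) -> [3 4 6]
Step 4: sold=5 (running total=20) -> [3 3 5]
Step 5: sold=5 (running total=25) -> [3 3 3]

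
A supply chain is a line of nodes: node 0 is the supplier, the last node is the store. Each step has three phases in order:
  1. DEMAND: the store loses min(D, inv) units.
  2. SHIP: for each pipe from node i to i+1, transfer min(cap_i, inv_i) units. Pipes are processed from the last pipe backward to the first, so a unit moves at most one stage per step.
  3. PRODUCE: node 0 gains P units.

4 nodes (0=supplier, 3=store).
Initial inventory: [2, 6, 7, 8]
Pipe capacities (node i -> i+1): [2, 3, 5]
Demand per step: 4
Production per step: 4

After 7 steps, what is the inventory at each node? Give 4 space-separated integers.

Step 1: demand=4,sold=4 ship[2->3]=5 ship[1->2]=3 ship[0->1]=2 prod=4 -> inv=[4 5 5 9]
Step 2: demand=4,sold=4 ship[2->3]=5 ship[1->2]=3 ship[0->1]=2 prod=4 -> inv=[6 4 3 10]
Step 3: demand=4,sold=4 ship[2->3]=3 ship[1->2]=3 ship[0->1]=2 prod=4 -> inv=[8 3 3 9]
Step 4: demand=4,sold=4 ship[2->3]=3 ship[1->2]=3 ship[0->1]=2 prod=4 -> inv=[10 2 3 8]
Step 5: demand=4,sold=4 ship[2->3]=3 ship[1->2]=2 ship[0->1]=2 prod=4 -> inv=[12 2 2 7]
Step 6: demand=4,sold=4 ship[2->3]=2 ship[1->2]=2 ship[0->1]=2 prod=4 -> inv=[14 2 2 5]
Step 7: demand=4,sold=4 ship[2->3]=2 ship[1->2]=2 ship[0->1]=2 prod=4 -> inv=[16 2 2 3]

16 2 2 3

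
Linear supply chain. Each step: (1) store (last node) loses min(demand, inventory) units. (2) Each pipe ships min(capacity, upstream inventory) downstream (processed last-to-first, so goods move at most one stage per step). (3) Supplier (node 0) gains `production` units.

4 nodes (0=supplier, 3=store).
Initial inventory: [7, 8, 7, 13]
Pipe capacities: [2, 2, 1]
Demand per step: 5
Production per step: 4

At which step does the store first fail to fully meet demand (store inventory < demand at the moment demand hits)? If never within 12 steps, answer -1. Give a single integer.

Step 1: demand=5,sold=5 ship[2->3]=1 ship[1->2]=2 ship[0->1]=2 prod=4 -> [9 8 8 9]
Step 2: demand=5,sold=5 ship[2->3]=1 ship[1->2]=2 ship[0->1]=2 prod=4 -> [11 8 9 5]
Step 3: demand=5,sold=5 ship[2->3]=1 ship[1->2]=2 ship[0->1]=2 prod=4 -> [13 8 10 1]
Step 4: demand=5,sold=1 ship[2->3]=1 ship[1->2]=2 ship[0->1]=2 prod=4 -> [15 8 11 1]
Step 5: demand=5,sold=1 ship[2->3]=1 ship[1->2]=2 ship[0->1]=2 prod=4 -> [17 8 12 1]
Step 6: demand=5,sold=1 ship[2->3]=1 ship[1->2]=2 ship[0->1]=2 prod=4 -> [19 8 13 1]
Step 7: demand=5,sold=1 ship[2->3]=1 ship[1->2]=2 ship[0->1]=2 prod=4 -> [21 8 14 1]
Step 8: demand=5,sold=1 ship[2->3]=1 ship[1->2]=2 ship[0->1]=2 prod=4 -> [23 8 15 1]
Step 9: demand=5,sold=1 ship[2->3]=1 ship[1->2]=2 ship[0->1]=2 prod=4 -> [25 8 16 1]
Step 10: demand=5,sold=1 ship[2->3]=1 ship[1->2]=2 ship[0->1]=2 prod=4 -> [27 8 17 1]
Step 11: demand=5,sold=1 ship[2->3]=1 ship[1->2]=2 ship[0->1]=2 prod=4 -> [29 8 18 1]
Step 12: demand=5,sold=1 ship[2->3]=1 ship[1->2]=2 ship[0->1]=2 prod=4 -> [31 8 19 1]
First stockout at step 4

4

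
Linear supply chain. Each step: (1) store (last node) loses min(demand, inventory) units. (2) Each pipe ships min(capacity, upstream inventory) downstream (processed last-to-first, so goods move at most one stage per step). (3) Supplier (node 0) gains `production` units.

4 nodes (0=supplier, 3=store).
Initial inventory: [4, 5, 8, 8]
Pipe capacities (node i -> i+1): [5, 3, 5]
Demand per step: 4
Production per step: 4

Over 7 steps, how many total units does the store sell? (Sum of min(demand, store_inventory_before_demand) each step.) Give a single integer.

Answer: 28

Derivation:
Step 1: sold=4 (running total=4) -> [4 6 6 9]
Step 2: sold=4 (running total=8) -> [4 7 4 10]
Step 3: sold=4 (running total=12) -> [4 8 3 10]
Step 4: sold=4 (running total=16) -> [4 9 3 9]
Step 5: sold=4 (running total=20) -> [4 10 3 8]
Step 6: sold=4 (running total=24) -> [4 11 3 7]
Step 7: sold=4 (running total=28) -> [4 12 3 6]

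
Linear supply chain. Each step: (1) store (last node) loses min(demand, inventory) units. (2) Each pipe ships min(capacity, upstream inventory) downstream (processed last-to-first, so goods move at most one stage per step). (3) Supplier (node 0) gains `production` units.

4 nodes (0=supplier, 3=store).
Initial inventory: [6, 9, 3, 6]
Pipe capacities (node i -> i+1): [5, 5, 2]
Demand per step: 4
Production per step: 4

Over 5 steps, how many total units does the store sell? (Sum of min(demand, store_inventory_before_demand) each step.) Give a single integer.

Step 1: sold=4 (running total=4) -> [5 9 6 4]
Step 2: sold=4 (running total=8) -> [4 9 9 2]
Step 3: sold=2 (running total=10) -> [4 8 12 2]
Step 4: sold=2 (running total=12) -> [4 7 15 2]
Step 5: sold=2 (running total=14) -> [4 6 18 2]

Answer: 14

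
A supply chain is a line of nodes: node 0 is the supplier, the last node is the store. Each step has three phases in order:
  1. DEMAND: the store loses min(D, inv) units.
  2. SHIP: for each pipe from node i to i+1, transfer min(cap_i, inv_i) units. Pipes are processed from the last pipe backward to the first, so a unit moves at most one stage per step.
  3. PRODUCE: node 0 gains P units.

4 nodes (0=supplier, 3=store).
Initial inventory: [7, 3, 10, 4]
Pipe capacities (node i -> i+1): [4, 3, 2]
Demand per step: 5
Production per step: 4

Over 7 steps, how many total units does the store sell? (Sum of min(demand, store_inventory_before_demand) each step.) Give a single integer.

Answer: 16

Derivation:
Step 1: sold=4 (running total=4) -> [7 4 11 2]
Step 2: sold=2 (running total=6) -> [7 5 12 2]
Step 3: sold=2 (running total=8) -> [7 6 13 2]
Step 4: sold=2 (running total=10) -> [7 7 14 2]
Step 5: sold=2 (running total=12) -> [7 8 15 2]
Step 6: sold=2 (running total=14) -> [7 9 16 2]
Step 7: sold=2 (running total=16) -> [7 10 17 2]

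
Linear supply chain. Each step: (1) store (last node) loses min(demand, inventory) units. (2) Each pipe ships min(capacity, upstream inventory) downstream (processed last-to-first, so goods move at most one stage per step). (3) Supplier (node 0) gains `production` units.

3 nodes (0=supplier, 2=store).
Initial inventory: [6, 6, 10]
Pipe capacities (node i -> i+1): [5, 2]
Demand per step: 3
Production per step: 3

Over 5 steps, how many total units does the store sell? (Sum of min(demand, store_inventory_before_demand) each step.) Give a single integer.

Answer: 15

Derivation:
Step 1: sold=3 (running total=3) -> [4 9 9]
Step 2: sold=3 (running total=6) -> [3 11 8]
Step 3: sold=3 (running total=9) -> [3 12 7]
Step 4: sold=3 (running total=12) -> [3 13 6]
Step 5: sold=3 (running total=15) -> [3 14 5]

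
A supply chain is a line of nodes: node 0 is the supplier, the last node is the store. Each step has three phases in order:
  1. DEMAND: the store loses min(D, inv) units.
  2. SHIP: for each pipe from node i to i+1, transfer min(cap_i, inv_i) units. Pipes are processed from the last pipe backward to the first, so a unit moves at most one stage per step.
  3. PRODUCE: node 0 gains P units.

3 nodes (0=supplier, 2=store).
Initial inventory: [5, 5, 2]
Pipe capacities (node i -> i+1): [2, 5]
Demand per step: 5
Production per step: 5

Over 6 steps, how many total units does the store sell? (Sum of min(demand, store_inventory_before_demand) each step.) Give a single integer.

Step 1: sold=2 (running total=2) -> [8 2 5]
Step 2: sold=5 (running total=7) -> [11 2 2]
Step 3: sold=2 (running total=9) -> [14 2 2]
Step 4: sold=2 (running total=11) -> [17 2 2]
Step 5: sold=2 (running total=13) -> [20 2 2]
Step 6: sold=2 (running total=15) -> [23 2 2]

Answer: 15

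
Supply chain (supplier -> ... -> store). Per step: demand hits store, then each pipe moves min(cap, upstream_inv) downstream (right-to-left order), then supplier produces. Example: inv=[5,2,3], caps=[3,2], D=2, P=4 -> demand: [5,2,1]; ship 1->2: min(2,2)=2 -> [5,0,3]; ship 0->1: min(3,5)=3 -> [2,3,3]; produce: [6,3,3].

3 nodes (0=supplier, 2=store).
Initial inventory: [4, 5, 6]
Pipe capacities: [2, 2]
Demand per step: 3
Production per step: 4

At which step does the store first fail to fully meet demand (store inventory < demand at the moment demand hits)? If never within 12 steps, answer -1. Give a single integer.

Step 1: demand=3,sold=3 ship[1->2]=2 ship[0->1]=2 prod=4 -> [6 5 5]
Step 2: demand=3,sold=3 ship[1->2]=2 ship[0->1]=2 prod=4 -> [8 5 4]
Step 3: demand=3,sold=3 ship[1->2]=2 ship[0->1]=2 prod=4 -> [10 5 3]
Step 4: demand=3,sold=3 ship[1->2]=2 ship[0->1]=2 prod=4 -> [12 5 2]
Step 5: demand=3,sold=2 ship[1->2]=2 ship[0->1]=2 prod=4 -> [14 5 2]
Step 6: demand=3,sold=2 ship[1->2]=2 ship[0->1]=2 prod=4 -> [16 5 2]
Step 7: demand=3,sold=2 ship[1->2]=2 ship[0->1]=2 prod=4 -> [18 5 2]
Step 8: demand=3,sold=2 ship[1->2]=2 ship[0->1]=2 prod=4 -> [20 5 2]
Step 9: demand=3,sold=2 ship[1->2]=2 ship[0->1]=2 prod=4 -> [22 5 2]
Step 10: demand=3,sold=2 ship[1->2]=2 ship[0->1]=2 prod=4 -> [24 5 2]
Step 11: demand=3,sold=2 ship[1->2]=2 ship[0->1]=2 prod=4 -> [26 5 2]
Step 12: demand=3,sold=2 ship[1->2]=2 ship[0->1]=2 prod=4 -> [28 5 2]
First stockout at step 5

5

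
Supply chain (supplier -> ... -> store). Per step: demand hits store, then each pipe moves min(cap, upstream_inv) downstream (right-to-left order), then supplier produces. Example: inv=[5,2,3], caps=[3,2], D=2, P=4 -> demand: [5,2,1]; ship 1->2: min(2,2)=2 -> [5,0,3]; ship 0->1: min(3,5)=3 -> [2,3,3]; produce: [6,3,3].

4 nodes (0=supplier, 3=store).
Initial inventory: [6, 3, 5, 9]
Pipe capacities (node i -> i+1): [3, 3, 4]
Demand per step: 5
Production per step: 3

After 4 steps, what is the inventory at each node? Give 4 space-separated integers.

Step 1: demand=5,sold=5 ship[2->3]=4 ship[1->2]=3 ship[0->1]=3 prod=3 -> inv=[6 3 4 8]
Step 2: demand=5,sold=5 ship[2->3]=4 ship[1->2]=3 ship[0->1]=3 prod=3 -> inv=[6 3 3 7]
Step 3: demand=5,sold=5 ship[2->3]=3 ship[1->2]=3 ship[0->1]=3 prod=3 -> inv=[6 3 3 5]
Step 4: demand=5,sold=5 ship[2->3]=3 ship[1->2]=3 ship[0->1]=3 prod=3 -> inv=[6 3 3 3]

6 3 3 3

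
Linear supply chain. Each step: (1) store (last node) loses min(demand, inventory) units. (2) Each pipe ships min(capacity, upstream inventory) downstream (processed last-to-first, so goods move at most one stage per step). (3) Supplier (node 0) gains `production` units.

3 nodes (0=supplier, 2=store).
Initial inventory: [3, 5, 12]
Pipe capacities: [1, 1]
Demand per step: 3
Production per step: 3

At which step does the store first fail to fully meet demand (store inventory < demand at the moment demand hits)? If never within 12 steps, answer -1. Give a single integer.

Step 1: demand=3,sold=3 ship[1->2]=1 ship[0->1]=1 prod=3 -> [5 5 10]
Step 2: demand=3,sold=3 ship[1->2]=1 ship[0->1]=1 prod=3 -> [7 5 8]
Step 3: demand=3,sold=3 ship[1->2]=1 ship[0->1]=1 prod=3 -> [9 5 6]
Step 4: demand=3,sold=3 ship[1->2]=1 ship[0->1]=1 prod=3 -> [11 5 4]
Step 5: demand=3,sold=3 ship[1->2]=1 ship[0->1]=1 prod=3 -> [13 5 2]
Step 6: demand=3,sold=2 ship[1->2]=1 ship[0->1]=1 prod=3 -> [15 5 1]
Step 7: demand=3,sold=1 ship[1->2]=1 ship[0->1]=1 prod=3 -> [17 5 1]
Step 8: demand=3,sold=1 ship[1->2]=1 ship[0->1]=1 prod=3 -> [19 5 1]
Step 9: demand=3,sold=1 ship[1->2]=1 ship[0->1]=1 prod=3 -> [21 5 1]
Step 10: demand=3,sold=1 ship[1->2]=1 ship[0->1]=1 prod=3 -> [23 5 1]
Step 11: demand=3,sold=1 ship[1->2]=1 ship[0->1]=1 prod=3 -> [25 5 1]
Step 12: demand=3,sold=1 ship[1->2]=1 ship[0->1]=1 prod=3 -> [27 5 1]
First stockout at step 6

6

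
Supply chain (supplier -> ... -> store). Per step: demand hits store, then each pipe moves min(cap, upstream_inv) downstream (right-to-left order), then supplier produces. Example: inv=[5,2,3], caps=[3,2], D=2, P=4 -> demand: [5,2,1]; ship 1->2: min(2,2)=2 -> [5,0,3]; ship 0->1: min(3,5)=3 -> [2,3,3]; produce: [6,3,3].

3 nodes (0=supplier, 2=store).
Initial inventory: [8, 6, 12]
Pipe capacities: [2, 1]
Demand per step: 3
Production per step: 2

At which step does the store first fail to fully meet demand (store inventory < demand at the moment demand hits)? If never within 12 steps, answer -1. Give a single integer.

Step 1: demand=3,sold=3 ship[1->2]=1 ship[0->1]=2 prod=2 -> [8 7 10]
Step 2: demand=3,sold=3 ship[1->2]=1 ship[0->1]=2 prod=2 -> [8 8 8]
Step 3: demand=3,sold=3 ship[1->2]=1 ship[0->1]=2 prod=2 -> [8 9 6]
Step 4: demand=3,sold=3 ship[1->2]=1 ship[0->1]=2 prod=2 -> [8 10 4]
Step 5: demand=3,sold=3 ship[1->2]=1 ship[0->1]=2 prod=2 -> [8 11 2]
Step 6: demand=3,sold=2 ship[1->2]=1 ship[0->1]=2 prod=2 -> [8 12 1]
Step 7: demand=3,sold=1 ship[1->2]=1 ship[0->1]=2 prod=2 -> [8 13 1]
Step 8: demand=3,sold=1 ship[1->2]=1 ship[0->1]=2 prod=2 -> [8 14 1]
Step 9: demand=3,sold=1 ship[1->2]=1 ship[0->1]=2 prod=2 -> [8 15 1]
Step 10: demand=3,sold=1 ship[1->2]=1 ship[0->1]=2 prod=2 -> [8 16 1]
Step 11: demand=3,sold=1 ship[1->2]=1 ship[0->1]=2 prod=2 -> [8 17 1]
Step 12: demand=3,sold=1 ship[1->2]=1 ship[0->1]=2 prod=2 -> [8 18 1]
First stockout at step 6

6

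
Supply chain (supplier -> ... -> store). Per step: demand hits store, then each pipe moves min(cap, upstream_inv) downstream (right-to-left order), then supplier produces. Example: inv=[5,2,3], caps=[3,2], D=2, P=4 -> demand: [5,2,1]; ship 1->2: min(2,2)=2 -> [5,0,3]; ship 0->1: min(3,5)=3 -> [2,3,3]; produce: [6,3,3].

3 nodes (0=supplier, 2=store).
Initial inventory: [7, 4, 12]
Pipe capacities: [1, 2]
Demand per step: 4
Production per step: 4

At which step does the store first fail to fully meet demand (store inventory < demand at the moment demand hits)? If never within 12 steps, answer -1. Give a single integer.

Step 1: demand=4,sold=4 ship[1->2]=2 ship[0->1]=1 prod=4 -> [10 3 10]
Step 2: demand=4,sold=4 ship[1->2]=2 ship[0->1]=1 prod=4 -> [13 2 8]
Step 3: demand=4,sold=4 ship[1->2]=2 ship[0->1]=1 prod=4 -> [16 1 6]
Step 4: demand=4,sold=4 ship[1->2]=1 ship[0->1]=1 prod=4 -> [19 1 3]
Step 5: demand=4,sold=3 ship[1->2]=1 ship[0->1]=1 prod=4 -> [22 1 1]
Step 6: demand=4,sold=1 ship[1->2]=1 ship[0->1]=1 prod=4 -> [25 1 1]
Step 7: demand=4,sold=1 ship[1->2]=1 ship[0->1]=1 prod=4 -> [28 1 1]
Step 8: demand=4,sold=1 ship[1->2]=1 ship[0->1]=1 prod=4 -> [31 1 1]
Step 9: demand=4,sold=1 ship[1->2]=1 ship[0->1]=1 prod=4 -> [34 1 1]
Step 10: demand=4,sold=1 ship[1->2]=1 ship[0->1]=1 prod=4 -> [37 1 1]
Step 11: demand=4,sold=1 ship[1->2]=1 ship[0->1]=1 prod=4 -> [40 1 1]
Step 12: demand=4,sold=1 ship[1->2]=1 ship[0->1]=1 prod=4 -> [43 1 1]
First stockout at step 5

5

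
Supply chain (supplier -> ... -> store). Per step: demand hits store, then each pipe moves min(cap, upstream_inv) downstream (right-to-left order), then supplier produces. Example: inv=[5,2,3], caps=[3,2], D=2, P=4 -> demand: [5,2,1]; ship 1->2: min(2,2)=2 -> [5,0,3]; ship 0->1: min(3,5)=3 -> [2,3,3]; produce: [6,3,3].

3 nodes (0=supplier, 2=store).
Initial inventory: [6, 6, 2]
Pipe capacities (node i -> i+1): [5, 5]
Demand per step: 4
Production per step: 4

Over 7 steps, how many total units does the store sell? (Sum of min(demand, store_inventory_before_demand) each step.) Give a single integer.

Answer: 26

Derivation:
Step 1: sold=2 (running total=2) -> [5 6 5]
Step 2: sold=4 (running total=6) -> [4 6 6]
Step 3: sold=4 (running total=10) -> [4 5 7]
Step 4: sold=4 (running total=14) -> [4 4 8]
Step 5: sold=4 (running total=18) -> [4 4 8]
Step 6: sold=4 (running total=22) -> [4 4 8]
Step 7: sold=4 (running total=26) -> [4 4 8]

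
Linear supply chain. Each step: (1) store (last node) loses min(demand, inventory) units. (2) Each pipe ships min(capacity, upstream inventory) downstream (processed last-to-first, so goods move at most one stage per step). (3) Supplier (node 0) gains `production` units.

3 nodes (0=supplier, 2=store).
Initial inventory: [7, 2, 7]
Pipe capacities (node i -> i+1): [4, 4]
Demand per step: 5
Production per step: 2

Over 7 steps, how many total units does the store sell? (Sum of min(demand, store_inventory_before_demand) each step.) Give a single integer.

Answer: 24

Derivation:
Step 1: sold=5 (running total=5) -> [5 4 4]
Step 2: sold=4 (running total=9) -> [3 4 4]
Step 3: sold=4 (running total=13) -> [2 3 4]
Step 4: sold=4 (running total=17) -> [2 2 3]
Step 5: sold=3 (running total=20) -> [2 2 2]
Step 6: sold=2 (running total=22) -> [2 2 2]
Step 7: sold=2 (running total=24) -> [2 2 2]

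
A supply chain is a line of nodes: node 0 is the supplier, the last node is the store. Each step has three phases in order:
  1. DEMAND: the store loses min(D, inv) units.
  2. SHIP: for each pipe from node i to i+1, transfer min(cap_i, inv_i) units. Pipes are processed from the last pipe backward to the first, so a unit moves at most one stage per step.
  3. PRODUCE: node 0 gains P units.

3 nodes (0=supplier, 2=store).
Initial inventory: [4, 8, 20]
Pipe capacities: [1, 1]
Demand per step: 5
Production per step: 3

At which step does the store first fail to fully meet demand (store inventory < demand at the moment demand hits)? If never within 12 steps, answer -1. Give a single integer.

Step 1: demand=5,sold=5 ship[1->2]=1 ship[0->1]=1 prod=3 -> [6 8 16]
Step 2: demand=5,sold=5 ship[1->2]=1 ship[0->1]=1 prod=3 -> [8 8 12]
Step 3: demand=5,sold=5 ship[1->2]=1 ship[0->1]=1 prod=3 -> [10 8 8]
Step 4: demand=5,sold=5 ship[1->2]=1 ship[0->1]=1 prod=3 -> [12 8 4]
Step 5: demand=5,sold=4 ship[1->2]=1 ship[0->1]=1 prod=3 -> [14 8 1]
Step 6: demand=5,sold=1 ship[1->2]=1 ship[0->1]=1 prod=3 -> [16 8 1]
Step 7: demand=5,sold=1 ship[1->2]=1 ship[0->1]=1 prod=3 -> [18 8 1]
Step 8: demand=5,sold=1 ship[1->2]=1 ship[0->1]=1 prod=3 -> [20 8 1]
Step 9: demand=5,sold=1 ship[1->2]=1 ship[0->1]=1 prod=3 -> [22 8 1]
Step 10: demand=5,sold=1 ship[1->2]=1 ship[0->1]=1 prod=3 -> [24 8 1]
Step 11: demand=5,sold=1 ship[1->2]=1 ship[0->1]=1 prod=3 -> [26 8 1]
Step 12: demand=5,sold=1 ship[1->2]=1 ship[0->1]=1 prod=3 -> [28 8 1]
First stockout at step 5

5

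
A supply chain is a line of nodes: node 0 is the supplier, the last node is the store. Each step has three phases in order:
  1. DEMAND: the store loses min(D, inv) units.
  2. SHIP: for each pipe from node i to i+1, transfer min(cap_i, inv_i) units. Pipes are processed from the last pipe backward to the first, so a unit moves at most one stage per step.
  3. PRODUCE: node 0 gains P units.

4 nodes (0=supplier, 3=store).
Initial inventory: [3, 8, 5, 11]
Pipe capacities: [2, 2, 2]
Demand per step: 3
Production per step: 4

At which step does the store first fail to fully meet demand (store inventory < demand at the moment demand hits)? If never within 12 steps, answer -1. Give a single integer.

Step 1: demand=3,sold=3 ship[2->3]=2 ship[1->2]=2 ship[0->1]=2 prod=4 -> [5 8 5 10]
Step 2: demand=3,sold=3 ship[2->3]=2 ship[1->2]=2 ship[0->1]=2 prod=4 -> [7 8 5 9]
Step 3: demand=3,sold=3 ship[2->3]=2 ship[1->2]=2 ship[0->1]=2 prod=4 -> [9 8 5 8]
Step 4: demand=3,sold=3 ship[2->3]=2 ship[1->2]=2 ship[0->1]=2 prod=4 -> [11 8 5 7]
Step 5: demand=3,sold=3 ship[2->3]=2 ship[1->2]=2 ship[0->1]=2 prod=4 -> [13 8 5 6]
Step 6: demand=3,sold=3 ship[2->3]=2 ship[1->2]=2 ship[0->1]=2 prod=4 -> [15 8 5 5]
Step 7: demand=3,sold=3 ship[2->3]=2 ship[1->2]=2 ship[0->1]=2 prod=4 -> [17 8 5 4]
Step 8: demand=3,sold=3 ship[2->3]=2 ship[1->2]=2 ship[0->1]=2 prod=4 -> [19 8 5 3]
Step 9: demand=3,sold=3 ship[2->3]=2 ship[1->2]=2 ship[0->1]=2 prod=4 -> [21 8 5 2]
Step 10: demand=3,sold=2 ship[2->3]=2 ship[1->2]=2 ship[0->1]=2 prod=4 -> [23 8 5 2]
Step 11: demand=3,sold=2 ship[2->3]=2 ship[1->2]=2 ship[0->1]=2 prod=4 -> [25 8 5 2]
Step 12: demand=3,sold=2 ship[2->3]=2 ship[1->2]=2 ship[0->1]=2 prod=4 -> [27 8 5 2]
First stockout at step 10

10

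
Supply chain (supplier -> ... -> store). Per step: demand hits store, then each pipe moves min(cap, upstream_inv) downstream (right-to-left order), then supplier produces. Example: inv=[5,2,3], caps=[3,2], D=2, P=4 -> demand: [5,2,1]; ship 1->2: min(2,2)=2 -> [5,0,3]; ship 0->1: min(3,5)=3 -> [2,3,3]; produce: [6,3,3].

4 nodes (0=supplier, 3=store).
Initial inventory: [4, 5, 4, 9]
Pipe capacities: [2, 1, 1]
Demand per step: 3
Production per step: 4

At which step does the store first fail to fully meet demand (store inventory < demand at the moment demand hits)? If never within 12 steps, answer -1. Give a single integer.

Step 1: demand=3,sold=3 ship[2->3]=1 ship[1->2]=1 ship[0->1]=2 prod=4 -> [6 6 4 7]
Step 2: demand=3,sold=3 ship[2->3]=1 ship[1->2]=1 ship[0->1]=2 prod=4 -> [8 7 4 5]
Step 3: demand=3,sold=3 ship[2->3]=1 ship[1->2]=1 ship[0->1]=2 prod=4 -> [10 8 4 3]
Step 4: demand=3,sold=3 ship[2->3]=1 ship[1->2]=1 ship[0->1]=2 prod=4 -> [12 9 4 1]
Step 5: demand=3,sold=1 ship[2->3]=1 ship[1->2]=1 ship[0->1]=2 prod=4 -> [14 10 4 1]
Step 6: demand=3,sold=1 ship[2->3]=1 ship[1->2]=1 ship[0->1]=2 prod=4 -> [16 11 4 1]
Step 7: demand=3,sold=1 ship[2->3]=1 ship[1->2]=1 ship[0->1]=2 prod=4 -> [18 12 4 1]
Step 8: demand=3,sold=1 ship[2->3]=1 ship[1->2]=1 ship[0->1]=2 prod=4 -> [20 13 4 1]
Step 9: demand=3,sold=1 ship[2->3]=1 ship[1->2]=1 ship[0->1]=2 prod=4 -> [22 14 4 1]
Step 10: demand=3,sold=1 ship[2->3]=1 ship[1->2]=1 ship[0->1]=2 prod=4 -> [24 15 4 1]
Step 11: demand=3,sold=1 ship[2->3]=1 ship[1->2]=1 ship[0->1]=2 prod=4 -> [26 16 4 1]
Step 12: demand=3,sold=1 ship[2->3]=1 ship[1->2]=1 ship[0->1]=2 prod=4 -> [28 17 4 1]
First stockout at step 5

5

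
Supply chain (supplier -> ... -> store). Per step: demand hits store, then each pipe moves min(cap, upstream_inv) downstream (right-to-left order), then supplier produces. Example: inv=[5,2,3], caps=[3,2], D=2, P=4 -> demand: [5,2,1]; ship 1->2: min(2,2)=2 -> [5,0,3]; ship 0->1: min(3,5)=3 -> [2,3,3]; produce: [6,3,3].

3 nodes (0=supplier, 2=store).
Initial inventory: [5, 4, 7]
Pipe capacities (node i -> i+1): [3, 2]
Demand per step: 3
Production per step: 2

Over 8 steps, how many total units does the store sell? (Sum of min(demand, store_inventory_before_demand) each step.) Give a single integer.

Step 1: sold=3 (running total=3) -> [4 5 6]
Step 2: sold=3 (running total=6) -> [3 6 5]
Step 3: sold=3 (running total=9) -> [2 7 4]
Step 4: sold=3 (running total=12) -> [2 7 3]
Step 5: sold=3 (running total=15) -> [2 7 2]
Step 6: sold=2 (running total=17) -> [2 7 2]
Step 7: sold=2 (running total=19) -> [2 7 2]
Step 8: sold=2 (running total=21) -> [2 7 2]

Answer: 21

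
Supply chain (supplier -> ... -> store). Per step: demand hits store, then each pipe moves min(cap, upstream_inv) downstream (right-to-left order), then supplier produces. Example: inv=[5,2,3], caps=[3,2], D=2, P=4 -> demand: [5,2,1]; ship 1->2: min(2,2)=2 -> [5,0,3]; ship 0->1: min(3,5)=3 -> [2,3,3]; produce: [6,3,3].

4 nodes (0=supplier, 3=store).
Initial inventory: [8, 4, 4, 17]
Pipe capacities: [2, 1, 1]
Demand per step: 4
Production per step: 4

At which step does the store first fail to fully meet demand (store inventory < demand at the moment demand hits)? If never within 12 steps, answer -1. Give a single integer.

Step 1: demand=4,sold=4 ship[2->3]=1 ship[1->2]=1 ship[0->1]=2 prod=4 -> [10 5 4 14]
Step 2: demand=4,sold=4 ship[2->3]=1 ship[1->2]=1 ship[0->1]=2 prod=4 -> [12 6 4 11]
Step 3: demand=4,sold=4 ship[2->3]=1 ship[1->2]=1 ship[0->1]=2 prod=4 -> [14 7 4 8]
Step 4: demand=4,sold=4 ship[2->3]=1 ship[1->2]=1 ship[0->1]=2 prod=4 -> [16 8 4 5]
Step 5: demand=4,sold=4 ship[2->3]=1 ship[1->2]=1 ship[0->1]=2 prod=4 -> [18 9 4 2]
Step 6: demand=4,sold=2 ship[2->3]=1 ship[1->2]=1 ship[0->1]=2 prod=4 -> [20 10 4 1]
Step 7: demand=4,sold=1 ship[2->3]=1 ship[1->2]=1 ship[0->1]=2 prod=4 -> [22 11 4 1]
Step 8: demand=4,sold=1 ship[2->3]=1 ship[1->2]=1 ship[0->1]=2 prod=4 -> [24 12 4 1]
Step 9: demand=4,sold=1 ship[2->3]=1 ship[1->2]=1 ship[0->1]=2 prod=4 -> [26 13 4 1]
Step 10: demand=4,sold=1 ship[2->3]=1 ship[1->2]=1 ship[0->1]=2 prod=4 -> [28 14 4 1]
Step 11: demand=4,sold=1 ship[2->3]=1 ship[1->2]=1 ship[0->1]=2 prod=4 -> [30 15 4 1]
Step 12: demand=4,sold=1 ship[2->3]=1 ship[1->2]=1 ship[0->1]=2 prod=4 -> [32 16 4 1]
First stockout at step 6

6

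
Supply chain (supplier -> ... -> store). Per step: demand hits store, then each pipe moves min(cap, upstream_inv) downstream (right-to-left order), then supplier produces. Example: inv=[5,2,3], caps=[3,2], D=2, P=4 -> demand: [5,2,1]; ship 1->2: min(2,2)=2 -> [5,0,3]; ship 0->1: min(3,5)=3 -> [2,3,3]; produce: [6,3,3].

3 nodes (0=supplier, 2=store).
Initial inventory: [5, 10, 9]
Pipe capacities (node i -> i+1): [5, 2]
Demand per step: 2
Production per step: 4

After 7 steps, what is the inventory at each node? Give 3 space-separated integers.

Step 1: demand=2,sold=2 ship[1->2]=2 ship[0->1]=5 prod=4 -> inv=[4 13 9]
Step 2: demand=2,sold=2 ship[1->2]=2 ship[0->1]=4 prod=4 -> inv=[4 15 9]
Step 3: demand=2,sold=2 ship[1->2]=2 ship[0->1]=4 prod=4 -> inv=[4 17 9]
Step 4: demand=2,sold=2 ship[1->2]=2 ship[0->1]=4 prod=4 -> inv=[4 19 9]
Step 5: demand=2,sold=2 ship[1->2]=2 ship[0->1]=4 prod=4 -> inv=[4 21 9]
Step 6: demand=2,sold=2 ship[1->2]=2 ship[0->1]=4 prod=4 -> inv=[4 23 9]
Step 7: demand=2,sold=2 ship[1->2]=2 ship[0->1]=4 prod=4 -> inv=[4 25 9]

4 25 9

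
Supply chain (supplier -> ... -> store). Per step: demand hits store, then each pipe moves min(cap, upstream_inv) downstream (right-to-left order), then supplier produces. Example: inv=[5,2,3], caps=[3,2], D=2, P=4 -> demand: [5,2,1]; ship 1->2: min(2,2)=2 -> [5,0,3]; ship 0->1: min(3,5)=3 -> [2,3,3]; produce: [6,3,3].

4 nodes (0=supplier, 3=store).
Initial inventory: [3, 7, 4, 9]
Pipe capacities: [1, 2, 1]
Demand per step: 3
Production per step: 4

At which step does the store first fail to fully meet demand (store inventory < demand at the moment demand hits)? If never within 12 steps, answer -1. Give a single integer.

Step 1: demand=3,sold=3 ship[2->3]=1 ship[1->2]=2 ship[0->1]=1 prod=4 -> [6 6 5 7]
Step 2: demand=3,sold=3 ship[2->3]=1 ship[1->2]=2 ship[0->1]=1 prod=4 -> [9 5 6 5]
Step 3: demand=3,sold=3 ship[2->3]=1 ship[1->2]=2 ship[0->1]=1 prod=4 -> [12 4 7 3]
Step 4: demand=3,sold=3 ship[2->3]=1 ship[1->2]=2 ship[0->1]=1 prod=4 -> [15 3 8 1]
Step 5: demand=3,sold=1 ship[2->3]=1 ship[1->2]=2 ship[0->1]=1 prod=4 -> [18 2 9 1]
Step 6: demand=3,sold=1 ship[2->3]=1 ship[1->2]=2 ship[0->1]=1 prod=4 -> [21 1 10 1]
Step 7: demand=3,sold=1 ship[2->3]=1 ship[1->2]=1 ship[0->1]=1 prod=4 -> [24 1 10 1]
Step 8: demand=3,sold=1 ship[2->3]=1 ship[1->2]=1 ship[0->1]=1 prod=4 -> [27 1 10 1]
Step 9: demand=3,sold=1 ship[2->3]=1 ship[1->2]=1 ship[0->1]=1 prod=4 -> [30 1 10 1]
Step 10: demand=3,sold=1 ship[2->3]=1 ship[1->2]=1 ship[0->1]=1 prod=4 -> [33 1 10 1]
Step 11: demand=3,sold=1 ship[2->3]=1 ship[1->2]=1 ship[0->1]=1 prod=4 -> [36 1 10 1]
Step 12: demand=3,sold=1 ship[2->3]=1 ship[1->2]=1 ship[0->1]=1 prod=4 -> [39 1 10 1]
First stockout at step 5

5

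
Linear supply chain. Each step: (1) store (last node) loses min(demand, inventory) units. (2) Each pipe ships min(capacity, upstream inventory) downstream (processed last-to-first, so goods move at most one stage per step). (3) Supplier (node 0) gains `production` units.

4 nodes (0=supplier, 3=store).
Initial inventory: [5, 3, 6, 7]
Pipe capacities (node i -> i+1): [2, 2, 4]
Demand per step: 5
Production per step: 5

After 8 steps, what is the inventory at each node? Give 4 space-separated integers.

Step 1: demand=5,sold=5 ship[2->3]=4 ship[1->2]=2 ship[0->1]=2 prod=5 -> inv=[8 3 4 6]
Step 2: demand=5,sold=5 ship[2->3]=4 ship[1->2]=2 ship[0->1]=2 prod=5 -> inv=[11 3 2 5]
Step 3: demand=5,sold=5 ship[2->3]=2 ship[1->2]=2 ship[0->1]=2 prod=5 -> inv=[14 3 2 2]
Step 4: demand=5,sold=2 ship[2->3]=2 ship[1->2]=2 ship[0->1]=2 prod=5 -> inv=[17 3 2 2]
Step 5: demand=5,sold=2 ship[2->3]=2 ship[1->2]=2 ship[0->1]=2 prod=5 -> inv=[20 3 2 2]
Step 6: demand=5,sold=2 ship[2->3]=2 ship[1->2]=2 ship[0->1]=2 prod=5 -> inv=[23 3 2 2]
Step 7: demand=5,sold=2 ship[2->3]=2 ship[1->2]=2 ship[0->1]=2 prod=5 -> inv=[26 3 2 2]
Step 8: demand=5,sold=2 ship[2->3]=2 ship[1->2]=2 ship[0->1]=2 prod=5 -> inv=[29 3 2 2]

29 3 2 2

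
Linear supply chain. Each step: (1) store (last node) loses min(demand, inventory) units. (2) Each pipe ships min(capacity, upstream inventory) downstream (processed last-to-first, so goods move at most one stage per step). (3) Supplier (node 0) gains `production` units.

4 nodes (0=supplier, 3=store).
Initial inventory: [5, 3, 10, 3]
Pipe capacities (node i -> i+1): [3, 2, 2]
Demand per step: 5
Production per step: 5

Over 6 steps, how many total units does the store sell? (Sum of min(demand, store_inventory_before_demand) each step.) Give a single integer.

Answer: 13

Derivation:
Step 1: sold=3 (running total=3) -> [7 4 10 2]
Step 2: sold=2 (running total=5) -> [9 5 10 2]
Step 3: sold=2 (running total=7) -> [11 6 10 2]
Step 4: sold=2 (running total=9) -> [13 7 10 2]
Step 5: sold=2 (running total=11) -> [15 8 10 2]
Step 6: sold=2 (running total=13) -> [17 9 10 2]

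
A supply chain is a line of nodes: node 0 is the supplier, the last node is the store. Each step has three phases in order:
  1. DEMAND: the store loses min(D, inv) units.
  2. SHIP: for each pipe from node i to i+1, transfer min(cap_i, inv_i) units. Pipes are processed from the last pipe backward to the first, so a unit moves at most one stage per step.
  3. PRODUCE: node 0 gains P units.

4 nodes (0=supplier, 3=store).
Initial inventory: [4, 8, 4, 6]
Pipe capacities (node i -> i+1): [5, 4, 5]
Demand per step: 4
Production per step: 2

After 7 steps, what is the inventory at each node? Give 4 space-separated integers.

Step 1: demand=4,sold=4 ship[2->3]=4 ship[1->2]=4 ship[0->1]=4 prod=2 -> inv=[2 8 4 6]
Step 2: demand=4,sold=4 ship[2->3]=4 ship[1->2]=4 ship[0->1]=2 prod=2 -> inv=[2 6 4 6]
Step 3: demand=4,sold=4 ship[2->3]=4 ship[1->2]=4 ship[0->1]=2 prod=2 -> inv=[2 4 4 6]
Step 4: demand=4,sold=4 ship[2->3]=4 ship[1->2]=4 ship[0->1]=2 prod=2 -> inv=[2 2 4 6]
Step 5: demand=4,sold=4 ship[2->3]=4 ship[1->2]=2 ship[0->1]=2 prod=2 -> inv=[2 2 2 6]
Step 6: demand=4,sold=4 ship[2->3]=2 ship[1->2]=2 ship[0->1]=2 prod=2 -> inv=[2 2 2 4]
Step 7: demand=4,sold=4 ship[2->3]=2 ship[1->2]=2 ship[0->1]=2 prod=2 -> inv=[2 2 2 2]

2 2 2 2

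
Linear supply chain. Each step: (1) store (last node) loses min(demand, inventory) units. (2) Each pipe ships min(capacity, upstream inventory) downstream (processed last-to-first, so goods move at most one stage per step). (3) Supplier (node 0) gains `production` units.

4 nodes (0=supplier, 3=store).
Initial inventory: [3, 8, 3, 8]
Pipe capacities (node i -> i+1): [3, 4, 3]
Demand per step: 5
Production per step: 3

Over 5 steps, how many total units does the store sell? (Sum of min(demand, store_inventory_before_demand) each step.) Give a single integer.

Answer: 20

Derivation:
Step 1: sold=5 (running total=5) -> [3 7 4 6]
Step 2: sold=5 (running total=10) -> [3 6 5 4]
Step 3: sold=4 (running total=14) -> [3 5 6 3]
Step 4: sold=3 (running total=17) -> [3 4 7 3]
Step 5: sold=3 (running total=20) -> [3 3 8 3]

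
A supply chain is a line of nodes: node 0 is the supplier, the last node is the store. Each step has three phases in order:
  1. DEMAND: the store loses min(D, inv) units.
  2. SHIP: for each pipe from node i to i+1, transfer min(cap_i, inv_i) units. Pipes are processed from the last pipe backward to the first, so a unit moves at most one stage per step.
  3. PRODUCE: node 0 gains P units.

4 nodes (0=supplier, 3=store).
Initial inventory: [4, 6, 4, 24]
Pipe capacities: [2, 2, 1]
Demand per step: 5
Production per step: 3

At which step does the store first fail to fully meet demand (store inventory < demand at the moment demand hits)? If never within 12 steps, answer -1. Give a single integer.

Step 1: demand=5,sold=5 ship[2->3]=1 ship[1->2]=2 ship[0->1]=2 prod=3 -> [5 6 5 20]
Step 2: demand=5,sold=5 ship[2->3]=1 ship[1->2]=2 ship[0->1]=2 prod=3 -> [6 6 6 16]
Step 3: demand=5,sold=5 ship[2->3]=1 ship[1->2]=2 ship[0->1]=2 prod=3 -> [7 6 7 12]
Step 4: demand=5,sold=5 ship[2->3]=1 ship[1->2]=2 ship[0->1]=2 prod=3 -> [8 6 8 8]
Step 5: demand=5,sold=5 ship[2->3]=1 ship[1->2]=2 ship[0->1]=2 prod=3 -> [9 6 9 4]
Step 6: demand=5,sold=4 ship[2->3]=1 ship[1->2]=2 ship[0->1]=2 prod=3 -> [10 6 10 1]
Step 7: demand=5,sold=1 ship[2->3]=1 ship[1->2]=2 ship[0->1]=2 prod=3 -> [11 6 11 1]
Step 8: demand=5,sold=1 ship[2->3]=1 ship[1->2]=2 ship[0->1]=2 prod=3 -> [12 6 12 1]
Step 9: demand=5,sold=1 ship[2->3]=1 ship[1->2]=2 ship[0->1]=2 prod=3 -> [13 6 13 1]
Step 10: demand=5,sold=1 ship[2->3]=1 ship[1->2]=2 ship[0->1]=2 prod=3 -> [14 6 14 1]
Step 11: demand=5,sold=1 ship[2->3]=1 ship[1->2]=2 ship[0->1]=2 prod=3 -> [15 6 15 1]
Step 12: demand=5,sold=1 ship[2->3]=1 ship[1->2]=2 ship[0->1]=2 prod=3 -> [16 6 16 1]
First stockout at step 6

6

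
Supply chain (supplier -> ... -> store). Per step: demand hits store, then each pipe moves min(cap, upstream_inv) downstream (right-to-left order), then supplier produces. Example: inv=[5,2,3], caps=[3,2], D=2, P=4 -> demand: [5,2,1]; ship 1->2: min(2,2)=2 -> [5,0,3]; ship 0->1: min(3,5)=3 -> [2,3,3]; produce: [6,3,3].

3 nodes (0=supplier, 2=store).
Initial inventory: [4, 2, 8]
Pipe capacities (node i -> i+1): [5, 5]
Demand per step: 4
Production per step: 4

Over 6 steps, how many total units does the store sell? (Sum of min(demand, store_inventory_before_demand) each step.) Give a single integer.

Answer: 24

Derivation:
Step 1: sold=4 (running total=4) -> [4 4 6]
Step 2: sold=4 (running total=8) -> [4 4 6]
Step 3: sold=4 (running total=12) -> [4 4 6]
Step 4: sold=4 (running total=16) -> [4 4 6]
Step 5: sold=4 (running total=20) -> [4 4 6]
Step 6: sold=4 (running total=24) -> [4 4 6]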